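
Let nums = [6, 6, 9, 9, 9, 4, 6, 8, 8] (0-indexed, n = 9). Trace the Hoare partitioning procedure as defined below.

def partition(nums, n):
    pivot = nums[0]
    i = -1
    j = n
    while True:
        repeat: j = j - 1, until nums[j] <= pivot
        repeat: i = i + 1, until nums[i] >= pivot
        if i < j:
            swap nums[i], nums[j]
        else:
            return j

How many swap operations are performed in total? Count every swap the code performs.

pivot = nums[0] = 6; i = -1, j = 9
j→6 (nums[6]=6≤6), i→0 (nums[0]=6≥6); i<j, swap → [6, 6, 9, 9, 9, 4, 6, 8, 8]
j→5 (nums[5]=4≤6), i→1 (nums[1]=6≥6); i<j, swap → [6, 4, 9, 9, 9, 6, 6, 8, 8]
j→1, i→2; i≥j, return j=1. nums = [6, 4, 9, 9, 9, 6, 6, 8, 8]

2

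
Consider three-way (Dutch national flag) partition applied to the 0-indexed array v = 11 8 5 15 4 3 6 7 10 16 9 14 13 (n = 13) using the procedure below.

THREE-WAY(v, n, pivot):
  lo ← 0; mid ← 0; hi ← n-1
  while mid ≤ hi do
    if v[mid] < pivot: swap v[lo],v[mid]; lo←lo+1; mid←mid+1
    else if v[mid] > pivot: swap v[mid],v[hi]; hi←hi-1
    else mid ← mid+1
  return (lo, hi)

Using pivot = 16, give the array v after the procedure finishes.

11 8 5 15 4 3 6 7 10 9 14 13 16

pivot = 16; lo=0, mid=0, hi=12
v[mid]=11<16: swap v[0],v[0]; lo=1,mid=1 → 11 8 5 15 4 3 6 7 10 16 9 14 13
v[mid]=8<16: swap v[1],v[1]; lo=2,mid=2 → 11 8 5 15 4 3 6 7 10 16 9 14 13
v[mid]=5<16: swap v[2],v[2]; lo=3,mid=3 → 11 8 5 15 4 3 6 7 10 16 9 14 13
v[mid]=15<16: swap v[3],v[3]; lo=4,mid=4 → 11 8 5 15 4 3 6 7 10 16 9 14 13
v[mid]=4<16: swap v[4],v[4]; lo=5,mid=5 → 11 8 5 15 4 3 6 7 10 16 9 14 13
v[mid]=3<16: swap v[5],v[5]; lo=6,mid=6 → 11 8 5 15 4 3 6 7 10 16 9 14 13
v[mid]=6<16: swap v[6],v[6]; lo=7,mid=7 → 11 8 5 15 4 3 6 7 10 16 9 14 13
v[mid]=7<16: swap v[7],v[7]; lo=8,mid=8 → 11 8 5 15 4 3 6 7 10 16 9 14 13
v[mid]=10<16: swap v[8],v[8]; lo=9,mid=9 → 11 8 5 15 4 3 6 7 10 16 9 14 13
v[mid]=16=16: mid=10
v[mid]=9<16: swap v[9],v[10]; lo=10,mid=11 → 11 8 5 15 4 3 6 7 10 9 16 14 13
v[mid]=14<16: swap v[10],v[11]; lo=11,mid=12 → 11 8 5 15 4 3 6 7 10 9 14 16 13
v[mid]=13<16: swap v[11],v[12]; lo=12,mid=13 → 11 8 5 15 4 3 6 7 10 9 14 13 16
end: lo=12, hi=12; v = 11 8 5 15 4 3 6 7 10 9 14 13 16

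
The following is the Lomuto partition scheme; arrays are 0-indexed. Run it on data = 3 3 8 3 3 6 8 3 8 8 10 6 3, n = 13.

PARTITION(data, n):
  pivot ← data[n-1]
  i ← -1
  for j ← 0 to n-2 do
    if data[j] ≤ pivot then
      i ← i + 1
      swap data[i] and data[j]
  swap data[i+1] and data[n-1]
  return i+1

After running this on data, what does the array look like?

pivot = data[12] = 3; i = -1
j=0: data[0]=3 ≤ 3 → i=0, swap data[0],data[0] (no change) → 3 3 8 3 3 6 8 3 8 8 10 6 3
j=1: data[1]=3 ≤ 3 → i=1, swap data[1],data[1] (no change) → 3 3 8 3 3 6 8 3 8 8 10 6 3
j=2: data[2]=8 > 3 → no swap
j=3: data[3]=3 ≤ 3 → i=2, swap data[2],data[3] → 3 3 3 8 3 6 8 3 8 8 10 6 3
j=4: data[4]=3 ≤ 3 → i=3, swap data[3],data[4] → 3 3 3 3 8 6 8 3 8 8 10 6 3
j=5: data[5]=6 > 3 → no swap
j=6: data[6]=8 > 3 → no swap
j=7: data[7]=3 ≤ 3 → i=4, swap data[4],data[7] → 3 3 3 3 3 6 8 8 8 8 10 6 3
j=8: data[8]=8 > 3 → no swap
j=9: data[9]=8 > 3 → no swap
j=10: data[10]=10 > 3 → no swap
j=11: data[11]=6 > 3 → no swap
final swap data[5],data[12] → 3 3 3 3 3 3 8 8 8 8 10 6 6; return 5

3 3 3 3 3 3 8 8 8 8 10 6 6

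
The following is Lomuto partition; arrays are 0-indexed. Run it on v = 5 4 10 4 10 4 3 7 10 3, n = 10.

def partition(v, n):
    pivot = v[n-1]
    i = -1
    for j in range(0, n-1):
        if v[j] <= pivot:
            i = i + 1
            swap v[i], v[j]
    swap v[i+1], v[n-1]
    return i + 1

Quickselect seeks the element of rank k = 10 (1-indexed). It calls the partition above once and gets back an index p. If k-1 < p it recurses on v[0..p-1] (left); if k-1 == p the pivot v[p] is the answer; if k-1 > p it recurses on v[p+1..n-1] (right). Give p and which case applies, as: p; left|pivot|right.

pivot=3, i=-1
j=0: 5>3, skip
j=1: 4>3, skip
j=2: 10>3, skip
j=3: 4>3, skip
j=4: 10>3, skip
j=5: 4>3, skip
j=6: 3≤3, i=0, swap(0,6) ⇒ 3 4 10 4 10 4 5 7 10 3
j=7: 7>3, skip
j=8: 10>3, skip
swap(1,9) ⇒ 3 3 10 4 10 4 5 7 10 4; return 1
p = 1; k-1 = 9 > 1 ⇒ right

1; right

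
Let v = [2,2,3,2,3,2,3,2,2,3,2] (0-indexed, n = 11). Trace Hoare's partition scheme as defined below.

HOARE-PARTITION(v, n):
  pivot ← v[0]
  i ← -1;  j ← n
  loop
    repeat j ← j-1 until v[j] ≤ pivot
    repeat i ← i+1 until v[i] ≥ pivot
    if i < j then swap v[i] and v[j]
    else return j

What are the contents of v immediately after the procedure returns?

[2,2,2,2,3,2,3,3,2,3,2]

pivot=2
j stops at 10 (2), i stops at 0 (2); swap ⇒ [2,2,3,2,3,2,3,2,2,3,2]
j stops at 8 (2), i stops at 1 (2); swap ⇒ [2,2,3,2,3,2,3,2,2,3,2]
j stops at 7 (2), i stops at 2 (3); swap ⇒ [2,2,2,2,3,2,3,3,2,3,2]
j stops at 5 (2), i stops at 3 (2); swap ⇒ [2,2,2,2,3,2,3,3,2,3,2]
j stops at 3, i stops at 4; i≥j ⇒ return 3. v=[2,2,2,2,3,2,3,3,2,3,2]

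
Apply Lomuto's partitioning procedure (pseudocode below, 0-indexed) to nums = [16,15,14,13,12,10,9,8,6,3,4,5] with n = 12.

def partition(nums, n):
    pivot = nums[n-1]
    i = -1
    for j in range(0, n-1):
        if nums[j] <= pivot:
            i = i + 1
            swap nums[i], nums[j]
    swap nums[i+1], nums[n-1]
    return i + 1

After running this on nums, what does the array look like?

pivot=5, i=-1
j=0: 16>5, skip
j=1: 15>5, skip
j=2: 14>5, skip
j=3: 13>5, skip
j=4: 12>5, skip
j=5: 10>5, skip
j=6: 9>5, skip
j=7: 8>5, skip
j=8: 6>5, skip
j=9: 3≤5, i=0, swap(0,9) ⇒ [3,15,14,13,12,10,9,8,6,16,4,5]
j=10: 4≤5, i=1, swap(1,10) ⇒ [3,4,14,13,12,10,9,8,6,16,15,5]
swap(2,11) ⇒ [3,4,5,13,12,10,9,8,6,16,15,14]; return 2

[3,4,5,13,12,10,9,8,6,16,15,14]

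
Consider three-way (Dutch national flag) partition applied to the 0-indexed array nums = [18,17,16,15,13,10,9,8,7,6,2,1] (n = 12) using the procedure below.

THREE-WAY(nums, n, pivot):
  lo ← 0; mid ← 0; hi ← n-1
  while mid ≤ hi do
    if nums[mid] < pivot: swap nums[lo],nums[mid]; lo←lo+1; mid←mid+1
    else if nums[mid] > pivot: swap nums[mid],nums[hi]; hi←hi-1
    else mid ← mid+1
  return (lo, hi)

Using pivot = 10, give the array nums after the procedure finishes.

[1,2,6,7,8,9,10,13,15,16,17,18]

pivot = 10; lo=0, mid=0, hi=11
nums[mid]=18>10: swap nums[0],nums[11]; hi=10 → [1,17,16,15,13,10,9,8,7,6,2,18]
nums[mid]=1<10: swap nums[0],nums[0]; lo=1,mid=1 → [1,17,16,15,13,10,9,8,7,6,2,18]
nums[mid]=17>10: swap nums[1],nums[10]; hi=9 → [1,2,16,15,13,10,9,8,7,6,17,18]
nums[mid]=2<10: swap nums[1],nums[1]; lo=2,mid=2 → [1,2,16,15,13,10,9,8,7,6,17,18]
nums[mid]=16>10: swap nums[2],nums[9]; hi=8 → [1,2,6,15,13,10,9,8,7,16,17,18]
nums[mid]=6<10: swap nums[2],nums[2]; lo=3,mid=3 → [1,2,6,15,13,10,9,8,7,16,17,18]
nums[mid]=15>10: swap nums[3],nums[8]; hi=7 → [1,2,6,7,13,10,9,8,15,16,17,18]
nums[mid]=7<10: swap nums[3],nums[3]; lo=4,mid=4 → [1,2,6,7,13,10,9,8,15,16,17,18]
nums[mid]=13>10: swap nums[4],nums[7]; hi=6 → [1,2,6,7,8,10,9,13,15,16,17,18]
nums[mid]=8<10: swap nums[4],nums[4]; lo=5,mid=5 → [1,2,6,7,8,10,9,13,15,16,17,18]
nums[mid]=10=10: mid=6
nums[mid]=9<10: swap nums[5],nums[6]; lo=6,mid=7 → [1,2,6,7,8,9,10,13,15,16,17,18]
end: lo=6, hi=6; nums = [1,2,6,7,8,9,10,13,15,16,17,18]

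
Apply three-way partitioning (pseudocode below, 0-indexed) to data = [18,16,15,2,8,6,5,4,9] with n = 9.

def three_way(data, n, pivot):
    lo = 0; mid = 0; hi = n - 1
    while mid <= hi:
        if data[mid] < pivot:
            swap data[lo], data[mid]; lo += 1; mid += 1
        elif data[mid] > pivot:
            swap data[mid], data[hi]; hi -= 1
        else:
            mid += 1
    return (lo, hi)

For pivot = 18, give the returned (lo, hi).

lo=0 mid=0 hi=8
18=18: mid=1
16<18: swap(0,1), lo=1 mid=2 ⇒ [16,18,15,2,8,6,5,4,9]
15<18: swap(1,2), lo=2 mid=3 ⇒ [16,15,18,2,8,6,5,4,9]
2<18: swap(2,3), lo=3 mid=4 ⇒ [16,15,2,18,8,6,5,4,9]
8<18: swap(3,4), lo=4 mid=5 ⇒ [16,15,2,8,18,6,5,4,9]
6<18: swap(4,5), lo=5 mid=6 ⇒ [16,15,2,8,6,18,5,4,9]
5<18: swap(5,6), lo=6 mid=7 ⇒ [16,15,2,8,6,5,18,4,9]
4<18: swap(6,7), lo=7 mid=8 ⇒ [16,15,2,8,6,5,4,18,9]
9<18: swap(7,8), lo=8 mid=9 ⇒ [16,15,2,8,6,5,4,9,18]
done. lo=8 hi=8; data=[16,15,2,8,6,5,4,9,18]

(8, 8)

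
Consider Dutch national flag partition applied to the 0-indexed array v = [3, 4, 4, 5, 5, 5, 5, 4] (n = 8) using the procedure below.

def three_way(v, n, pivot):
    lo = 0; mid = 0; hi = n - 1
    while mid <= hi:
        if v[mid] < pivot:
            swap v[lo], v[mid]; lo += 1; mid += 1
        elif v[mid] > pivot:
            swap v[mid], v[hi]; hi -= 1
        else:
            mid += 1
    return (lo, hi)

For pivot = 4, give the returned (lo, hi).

pivot = 4; lo=0, mid=0, hi=7
v[mid]=3<4: swap v[0],v[0]; lo=1,mid=1 → [3, 4, 4, 5, 5, 5, 5, 4]
v[mid]=4=4: mid=2
v[mid]=4=4: mid=3
v[mid]=5>4: swap v[3],v[7]; hi=6 → [3, 4, 4, 4, 5, 5, 5, 5]
v[mid]=4=4: mid=4
v[mid]=5>4: swap v[4],v[6]; hi=5 → [3, 4, 4, 4, 5, 5, 5, 5]
v[mid]=5>4: swap v[4],v[5]; hi=4 → [3, 4, 4, 4, 5, 5, 5, 5]
v[mid]=5>4: swap v[4],v[4]; hi=3 → [3, 4, 4, 4, 5, 5, 5, 5]
end: lo=1, hi=3; v = [3, 4, 4, 4, 5, 5, 5, 5]

(1, 3)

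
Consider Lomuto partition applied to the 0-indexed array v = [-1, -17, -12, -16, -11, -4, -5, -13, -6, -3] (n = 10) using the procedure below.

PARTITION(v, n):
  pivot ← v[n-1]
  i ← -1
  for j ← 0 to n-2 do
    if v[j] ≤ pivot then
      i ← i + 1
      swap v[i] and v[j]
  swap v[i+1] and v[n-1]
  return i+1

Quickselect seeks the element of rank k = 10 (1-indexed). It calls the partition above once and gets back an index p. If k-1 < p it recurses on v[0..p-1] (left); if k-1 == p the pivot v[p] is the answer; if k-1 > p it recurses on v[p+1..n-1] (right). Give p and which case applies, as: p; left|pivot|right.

pivot = v[9] = -3; i = -1
j=0: v[0]=-1 > -3 → no swap
j=1: v[1]=-17 ≤ -3 → i=0, swap v[0],v[1] → [-17, -1, -12, -16, -11, -4, -5, -13, -6, -3]
j=2: v[2]=-12 ≤ -3 → i=1, swap v[1],v[2] → [-17, -12, -1, -16, -11, -4, -5, -13, -6, -3]
j=3: v[3]=-16 ≤ -3 → i=2, swap v[2],v[3] → [-17, -12, -16, -1, -11, -4, -5, -13, -6, -3]
j=4: v[4]=-11 ≤ -3 → i=3, swap v[3],v[4] → [-17, -12, -16, -11, -1, -4, -5, -13, -6, -3]
j=5: v[5]=-4 ≤ -3 → i=4, swap v[4],v[5] → [-17, -12, -16, -11, -4, -1, -5, -13, -6, -3]
j=6: v[6]=-5 ≤ -3 → i=5, swap v[5],v[6] → [-17, -12, -16, -11, -4, -5, -1, -13, -6, -3]
j=7: v[7]=-13 ≤ -3 → i=6, swap v[6],v[7] → [-17, -12, -16, -11, -4, -5, -13, -1, -6, -3]
j=8: v[8]=-6 ≤ -3 → i=7, swap v[7],v[8] → [-17, -12, -16, -11, -4, -5, -13, -6, -1, -3]
final swap v[8],v[9] → [-17, -12, -16, -11, -4, -5, -13, -6, -3, -1]; return 8
p = 8; k-1 = 9 > 8 ⇒ right

8; right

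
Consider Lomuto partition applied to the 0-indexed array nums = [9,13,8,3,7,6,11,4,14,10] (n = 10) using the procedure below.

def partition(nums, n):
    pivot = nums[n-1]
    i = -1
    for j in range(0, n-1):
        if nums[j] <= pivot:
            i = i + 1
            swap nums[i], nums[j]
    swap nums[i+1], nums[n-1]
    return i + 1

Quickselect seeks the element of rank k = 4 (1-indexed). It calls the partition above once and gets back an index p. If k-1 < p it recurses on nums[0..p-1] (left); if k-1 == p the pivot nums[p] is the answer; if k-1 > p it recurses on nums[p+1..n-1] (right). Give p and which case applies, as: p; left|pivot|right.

pivot=10, i=-1
j=0: 9≤10, i=0, swap(0,0) ⇒ [9,13,8,3,7,6,11,4,14,10]
j=1: 13>10, skip
j=2: 8≤10, i=1, swap(1,2) ⇒ [9,8,13,3,7,6,11,4,14,10]
j=3: 3≤10, i=2, swap(2,3) ⇒ [9,8,3,13,7,6,11,4,14,10]
j=4: 7≤10, i=3, swap(3,4) ⇒ [9,8,3,7,13,6,11,4,14,10]
j=5: 6≤10, i=4, swap(4,5) ⇒ [9,8,3,7,6,13,11,4,14,10]
j=6: 11>10, skip
j=7: 4≤10, i=5, swap(5,7) ⇒ [9,8,3,7,6,4,11,13,14,10]
j=8: 14>10, skip
swap(6,9) ⇒ [9,8,3,7,6,4,10,13,14,11]; return 6
p = 6; k-1 = 3 < 6 ⇒ left

6; left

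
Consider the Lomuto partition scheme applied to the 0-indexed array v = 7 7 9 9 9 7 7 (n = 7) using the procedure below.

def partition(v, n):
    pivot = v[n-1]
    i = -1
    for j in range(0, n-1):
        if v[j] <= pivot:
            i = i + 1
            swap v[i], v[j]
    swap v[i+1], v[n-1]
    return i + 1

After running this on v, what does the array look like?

7 7 7 7 9 9 9

pivot = v[6] = 7; i = -1
j=0: v[0]=7 ≤ 7 → i=0, swap v[0],v[0] (no change) → 7 7 9 9 9 7 7
j=1: v[1]=7 ≤ 7 → i=1, swap v[1],v[1] (no change) → 7 7 9 9 9 7 7
j=2: v[2]=9 > 7 → no swap
j=3: v[3]=9 > 7 → no swap
j=4: v[4]=9 > 7 → no swap
j=5: v[5]=7 ≤ 7 → i=2, swap v[2],v[5] → 7 7 7 9 9 9 7
final swap v[3],v[6] → 7 7 7 7 9 9 9; return 3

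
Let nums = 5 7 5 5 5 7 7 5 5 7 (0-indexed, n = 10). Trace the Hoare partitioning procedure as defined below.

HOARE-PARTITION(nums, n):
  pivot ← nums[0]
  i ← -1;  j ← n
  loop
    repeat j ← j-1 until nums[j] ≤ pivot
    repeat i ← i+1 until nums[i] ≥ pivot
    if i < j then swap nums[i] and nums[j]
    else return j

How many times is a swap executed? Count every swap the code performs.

pivot=5
j stops at 8 (5), i stops at 0 (5); swap ⇒ 5 7 5 5 5 7 7 5 5 7
j stops at 7 (5), i stops at 1 (7); swap ⇒ 5 5 5 5 5 7 7 7 5 7
j stops at 4 (5), i stops at 2 (5); swap ⇒ 5 5 5 5 5 7 7 7 5 7
j stops at 3, i stops at 3; i≥j ⇒ return 3. nums=5 5 5 5 5 7 7 7 5 7

3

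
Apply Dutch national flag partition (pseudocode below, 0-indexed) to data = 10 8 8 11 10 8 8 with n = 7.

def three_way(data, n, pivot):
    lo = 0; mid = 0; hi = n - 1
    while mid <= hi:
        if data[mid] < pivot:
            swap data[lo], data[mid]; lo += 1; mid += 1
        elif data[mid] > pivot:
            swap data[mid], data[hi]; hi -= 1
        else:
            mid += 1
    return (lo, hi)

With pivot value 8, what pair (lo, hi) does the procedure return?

lo=0 mid=0 hi=6
10>8: swap(0,6), hi=5 ⇒ 8 8 8 11 10 8 10
8=8: mid=1
8=8: mid=2
8=8: mid=3
11>8: swap(3,5), hi=4 ⇒ 8 8 8 8 10 11 10
8=8: mid=4
10>8: swap(4,4), hi=3 ⇒ 8 8 8 8 10 11 10
done. lo=0 hi=3; data=8 8 8 8 10 11 10

(0, 3)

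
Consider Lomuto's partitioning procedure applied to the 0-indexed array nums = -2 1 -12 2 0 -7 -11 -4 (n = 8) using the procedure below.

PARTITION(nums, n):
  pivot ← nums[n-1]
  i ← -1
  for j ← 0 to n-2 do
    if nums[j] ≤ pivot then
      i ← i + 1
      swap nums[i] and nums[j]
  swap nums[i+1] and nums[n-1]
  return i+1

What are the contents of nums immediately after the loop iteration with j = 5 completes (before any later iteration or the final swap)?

-12 -7 -2 2 0 1 -11 -4

pivot=-4, i=-1
j=0: -2>-4, skip
j=1: 1>-4, skip
j=2: -12≤-4, i=0, swap(0,2) ⇒ -12 1 -2 2 0 -7 -11 -4
j=3: 2>-4, skip
j=4: 0>-4, skip
j=5: -7≤-4, i=1, swap(1,5) ⇒ -12 -7 -2 2 0 1 -11 -4
(after j=5) nums = -12 -7 -2 2 0 1 -11 -4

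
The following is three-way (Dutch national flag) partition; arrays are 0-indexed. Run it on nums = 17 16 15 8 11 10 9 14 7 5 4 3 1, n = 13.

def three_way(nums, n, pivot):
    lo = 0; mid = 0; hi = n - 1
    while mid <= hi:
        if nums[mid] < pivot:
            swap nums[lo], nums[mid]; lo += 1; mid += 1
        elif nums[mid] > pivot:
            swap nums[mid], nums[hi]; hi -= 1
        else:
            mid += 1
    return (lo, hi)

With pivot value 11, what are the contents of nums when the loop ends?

pivot = 11; lo=0, mid=0, hi=12
nums[mid]=17>11: swap nums[0],nums[12]; hi=11 → 1 16 15 8 11 10 9 14 7 5 4 3 17
nums[mid]=1<11: swap nums[0],nums[0]; lo=1,mid=1 → 1 16 15 8 11 10 9 14 7 5 4 3 17
nums[mid]=16>11: swap nums[1],nums[11]; hi=10 → 1 3 15 8 11 10 9 14 7 5 4 16 17
nums[mid]=3<11: swap nums[1],nums[1]; lo=2,mid=2 → 1 3 15 8 11 10 9 14 7 5 4 16 17
nums[mid]=15>11: swap nums[2],nums[10]; hi=9 → 1 3 4 8 11 10 9 14 7 5 15 16 17
nums[mid]=4<11: swap nums[2],nums[2]; lo=3,mid=3 → 1 3 4 8 11 10 9 14 7 5 15 16 17
nums[mid]=8<11: swap nums[3],nums[3]; lo=4,mid=4 → 1 3 4 8 11 10 9 14 7 5 15 16 17
nums[mid]=11=11: mid=5
nums[mid]=10<11: swap nums[4],nums[5]; lo=5,mid=6 → 1 3 4 8 10 11 9 14 7 5 15 16 17
nums[mid]=9<11: swap nums[5],nums[6]; lo=6,mid=7 → 1 3 4 8 10 9 11 14 7 5 15 16 17
nums[mid]=14>11: swap nums[7],nums[9]; hi=8 → 1 3 4 8 10 9 11 5 7 14 15 16 17
nums[mid]=5<11: swap nums[6],nums[7]; lo=7,mid=8 → 1 3 4 8 10 9 5 11 7 14 15 16 17
nums[mid]=7<11: swap nums[7],nums[8]; lo=8,mid=9 → 1 3 4 8 10 9 5 7 11 14 15 16 17
end: lo=8, hi=8; nums = 1 3 4 8 10 9 5 7 11 14 15 16 17

1 3 4 8 10 9 5 7 11 14 15 16 17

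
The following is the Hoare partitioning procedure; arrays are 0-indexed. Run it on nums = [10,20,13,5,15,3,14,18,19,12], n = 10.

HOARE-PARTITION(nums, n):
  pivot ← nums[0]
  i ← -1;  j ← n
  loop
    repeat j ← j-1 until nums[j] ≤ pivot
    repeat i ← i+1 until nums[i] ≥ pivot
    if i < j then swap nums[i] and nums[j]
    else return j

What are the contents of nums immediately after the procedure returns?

[3,5,13,20,15,10,14,18,19,12]

pivot=10
j stops at 5 (3), i stops at 0 (10); swap ⇒ [3,20,13,5,15,10,14,18,19,12]
j stops at 3 (5), i stops at 1 (20); swap ⇒ [3,5,13,20,15,10,14,18,19,12]
j stops at 1, i stops at 2; i≥j ⇒ return 1. nums=[3,5,13,20,15,10,14,18,19,12]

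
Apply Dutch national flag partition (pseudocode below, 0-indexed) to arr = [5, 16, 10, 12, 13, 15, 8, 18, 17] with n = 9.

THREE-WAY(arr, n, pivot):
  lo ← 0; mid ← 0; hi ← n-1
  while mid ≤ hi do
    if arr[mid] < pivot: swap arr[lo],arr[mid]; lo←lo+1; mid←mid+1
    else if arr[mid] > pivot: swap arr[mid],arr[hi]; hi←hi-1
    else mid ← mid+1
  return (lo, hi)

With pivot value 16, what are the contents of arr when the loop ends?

[5, 10, 12, 13, 15, 8, 16, 17, 18]

pivot = 16; lo=0, mid=0, hi=8
arr[mid]=5<16: swap arr[0],arr[0]; lo=1,mid=1 → [5, 16, 10, 12, 13, 15, 8, 18, 17]
arr[mid]=16=16: mid=2
arr[mid]=10<16: swap arr[1],arr[2]; lo=2,mid=3 → [5, 10, 16, 12, 13, 15, 8, 18, 17]
arr[mid]=12<16: swap arr[2],arr[3]; lo=3,mid=4 → [5, 10, 12, 16, 13, 15, 8, 18, 17]
arr[mid]=13<16: swap arr[3],arr[4]; lo=4,mid=5 → [5, 10, 12, 13, 16, 15, 8, 18, 17]
arr[mid]=15<16: swap arr[4],arr[5]; lo=5,mid=6 → [5, 10, 12, 13, 15, 16, 8, 18, 17]
arr[mid]=8<16: swap arr[5],arr[6]; lo=6,mid=7 → [5, 10, 12, 13, 15, 8, 16, 18, 17]
arr[mid]=18>16: swap arr[7],arr[8]; hi=7 → [5, 10, 12, 13, 15, 8, 16, 17, 18]
arr[mid]=17>16: swap arr[7],arr[7]; hi=6 → [5, 10, 12, 13, 15, 8, 16, 17, 18]
end: lo=6, hi=6; arr = [5, 10, 12, 13, 15, 8, 16, 17, 18]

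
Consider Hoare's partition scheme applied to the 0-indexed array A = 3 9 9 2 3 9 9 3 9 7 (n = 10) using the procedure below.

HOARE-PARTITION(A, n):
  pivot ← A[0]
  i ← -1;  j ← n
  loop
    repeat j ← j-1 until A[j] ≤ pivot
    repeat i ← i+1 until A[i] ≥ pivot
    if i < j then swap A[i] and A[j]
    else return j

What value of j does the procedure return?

pivot=3
j stops at 7 (3), i stops at 0 (3); swap ⇒ 3 9 9 2 3 9 9 3 9 7
j stops at 4 (3), i stops at 1 (9); swap ⇒ 3 3 9 2 9 9 9 3 9 7
j stops at 3 (2), i stops at 2 (9); swap ⇒ 3 3 2 9 9 9 9 3 9 7
j stops at 2, i stops at 3; i≥j ⇒ return 2. A=3 3 2 9 9 9 9 3 9 7

2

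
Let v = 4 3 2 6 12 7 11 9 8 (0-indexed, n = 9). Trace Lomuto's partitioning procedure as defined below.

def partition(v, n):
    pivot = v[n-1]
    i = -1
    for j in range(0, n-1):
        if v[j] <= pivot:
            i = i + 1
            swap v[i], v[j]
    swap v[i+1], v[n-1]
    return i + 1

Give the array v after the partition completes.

pivot = v[8] = 8; i = -1
j=0: v[0]=4 ≤ 8 → i=0, swap v[0],v[0] (no change) → 4 3 2 6 12 7 11 9 8
j=1: v[1]=3 ≤ 8 → i=1, swap v[1],v[1] (no change) → 4 3 2 6 12 7 11 9 8
j=2: v[2]=2 ≤ 8 → i=2, swap v[2],v[2] (no change) → 4 3 2 6 12 7 11 9 8
j=3: v[3]=6 ≤ 8 → i=3, swap v[3],v[3] (no change) → 4 3 2 6 12 7 11 9 8
j=4: v[4]=12 > 8 → no swap
j=5: v[5]=7 ≤ 8 → i=4, swap v[4],v[5] → 4 3 2 6 7 12 11 9 8
j=6: v[6]=11 > 8 → no swap
j=7: v[7]=9 > 8 → no swap
final swap v[5],v[8] → 4 3 2 6 7 8 11 9 12; return 5

4 3 2 6 7 8 11 9 12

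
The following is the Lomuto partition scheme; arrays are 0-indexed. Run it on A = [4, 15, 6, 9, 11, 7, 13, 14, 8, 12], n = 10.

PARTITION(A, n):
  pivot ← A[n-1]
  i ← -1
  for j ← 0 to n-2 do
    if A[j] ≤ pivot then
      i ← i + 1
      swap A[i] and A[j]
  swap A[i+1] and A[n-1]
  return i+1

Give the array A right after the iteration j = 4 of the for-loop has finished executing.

pivot=12, i=-1
j=0: 4≤12, i=0, swap(0,0) ⇒ [4, 15, 6, 9, 11, 7, 13, 14, 8, 12]
j=1: 15>12, skip
j=2: 6≤12, i=1, swap(1,2) ⇒ [4, 6, 15, 9, 11, 7, 13, 14, 8, 12]
j=3: 9≤12, i=2, swap(2,3) ⇒ [4, 6, 9, 15, 11, 7, 13, 14, 8, 12]
j=4: 11≤12, i=3, swap(3,4) ⇒ [4, 6, 9, 11, 15, 7, 13, 14, 8, 12]
(after j=4) A = [4, 6, 9, 11, 15, 7, 13, 14, 8, 12]

[4, 6, 9, 11, 15, 7, 13, 14, 8, 12]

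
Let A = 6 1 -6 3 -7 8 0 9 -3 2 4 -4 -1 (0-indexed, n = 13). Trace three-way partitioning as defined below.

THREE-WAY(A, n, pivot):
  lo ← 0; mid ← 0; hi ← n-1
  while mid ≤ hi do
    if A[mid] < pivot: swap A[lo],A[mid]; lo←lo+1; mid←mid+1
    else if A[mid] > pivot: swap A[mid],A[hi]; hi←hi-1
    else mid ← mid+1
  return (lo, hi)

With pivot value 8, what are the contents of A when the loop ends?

pivot = 8; lo=0, mid=0, hi=12
A[mid]=6<8: swap A[0],A[0]; lo=1,mid=1 → 6 1 -6 3 -7 8 0 9 -3 2 4 -4 -1
A[mid]=1<8: swap A[1],A[1]; lo=2,mid=2 → 6 1 -6 3 -7 8 0 9 -3 2 4 -4 -1
A[mid]=-6<8: swap A[2],A[2]; lo=3,mid=3 → 6 1 -6 3 -7 8 0 9 -3 2 4 -4 -1
A[mid]=3<8: swap A[3],A[3]; lo=4,mid=4 → 6 1 -6 3 -7 8 0 9 -3 2 4 -4 -1
A[mid]=-7<8: swap A[4],A[4]; lo=5,mid=5 → 6 1 -6 3 -7 8 0 9 -3 2 4 -4 -1
A[mid]=8=8: mid=6
A[mid]=0<8: swap A[5],A[6]; lo=6,mid=7 → 6 1 -6 3 -7 0 8 9 -3 2 4 -4 -1
A[mid]=9>8: swap A[7],A[12]; hi=11 → 6 1 -6 3 -7 0 8 -1 -3 2 4 -4 9
A[mid]=-1<8: swap A[6],A[7]; lo=7,mid=8 → 6 1 -6 3 -7 0 -1 8 -3 2 4 -4 9
A[mid]=-3<8: swap A[7],A[8]; lo=8,mid=9 → 6 1 -6 3 -7 0 -1 -3 8 2 4 -4 9
A[mid]=2<8: swap A[8],A[9]; lo=9,mid=10 → 6 1 -6 3 -7 0 -1 -3 2 8 4 -4 9
A[mid]=4<8: swap A[9],A[10]; lo=10,mid=11 → 6 1 -6 3 -7 0 -1 -3 2 4 8 -4 9
A[mid]=-4<8: swap A[10],A[11]; lo=11,mid=12 → 6 1 -6 3 -7 0 -1 -3 2 4 -4 8 9
end: lo=11, hi=11; A = 6 1 -6 3 -7 0 -1 -3 2 4 -4 8 9

6 1 -6 3 -7 0 -1 -3 2 4 -4 8 9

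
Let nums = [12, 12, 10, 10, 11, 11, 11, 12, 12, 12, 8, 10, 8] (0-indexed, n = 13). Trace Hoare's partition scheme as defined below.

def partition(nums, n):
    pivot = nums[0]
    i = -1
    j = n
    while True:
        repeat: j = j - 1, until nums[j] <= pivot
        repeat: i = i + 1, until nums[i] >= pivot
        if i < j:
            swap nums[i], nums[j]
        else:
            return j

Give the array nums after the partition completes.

pivot=12
j stops at 12 (8), i stops at 0 (12); swap ⇒ [8, 12, 10, 10, 11, 11, 11, 12, 12, 12, 8, 10, 12]
j stops at 11 (10), i stops at 1 (12); swap ⇒ [8, 10, 10, 10, 11, 11, 11, 12, 12, 12, 8, 12, 12]
j stops at 10 (8), i stops at 7 (12); swap ⇒ [8, 10, 10, 10, 11, 11, 11, 8, 12, 12, 12, 12, 12]
j stops at 9 (12), i stops at 8 (12); swap ⇒ [8, 10, 10, 10, 11, 11, 11, 8, 12, 12, 12, 12, 12]
j stops at 8, i stops at 9; i≥j ⇒ return 8. nums=[8, 10, 10, 10, 11, 11, 11, 8, 12, 12, 12, 12, 12]

[8, 10, 10, 10, 11, 11, 11, 8, 12, 12, 12, 12, 12]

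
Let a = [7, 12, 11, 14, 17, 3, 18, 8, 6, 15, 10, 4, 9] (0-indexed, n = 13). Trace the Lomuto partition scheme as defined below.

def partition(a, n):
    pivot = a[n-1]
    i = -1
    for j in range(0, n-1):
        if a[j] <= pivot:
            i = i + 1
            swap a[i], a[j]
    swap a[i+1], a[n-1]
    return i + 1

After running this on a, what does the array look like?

pivot = a[12] = 9; i = -1
j=0: a[0]=7 ≤ 9 → i=0, swap a[0],a[0] (no change) → [7, 12, 11, 14, 17, 3, 18, 8, 6, 15, 10, 4, 9]
j=1: a[1]=12 > 9 → no swap
j=2: a[2]=11 > 9 → no swap
j=3: a[3]=14 > 9 → no swap
j=4: a[4]=17 > 9 → no swap
j=5: a[5]=3 ≤ 9 → i=1, swap a[1],a[5] → [7, 3, 11, 14, 17, 12, 18, 8, 6, 15, 10, 4, 9]
j=6: a[6]=18 > 9 → no swap
j=7: a[7]=8 ≤ 9 → i=2, swap a[2],a[7] → [7, 3, 8, 14, 17, 12, 18, 11, 6, 15, 10, 4, 9]
j=8: a[8]=6 ≤ 9 → i=3, swap a[3],a[8] → [7, 3, 8, 6, 17, 12, 18, 11, 14, 15, 10, 4, 9]
j=9: a[9]=15 > 9 → no swap
j=10: a[10]=10 > 9 → no swap
j=11: a[11]=4 ≤ 9 → i=4, swap a[4],a[11] → [7, 3, 8, 6, 4, 12, 18, 11, 14, 15, 10, 17, 9]
final swap a[5],a[12] → [7, 3, 8, 6, 4, 9, 18, 11, 14, 15, 10, 17, 12]; return 5

[7, 3, 8, 6, 4, 9, 18, 11, 14, 15, 10, 17, 12]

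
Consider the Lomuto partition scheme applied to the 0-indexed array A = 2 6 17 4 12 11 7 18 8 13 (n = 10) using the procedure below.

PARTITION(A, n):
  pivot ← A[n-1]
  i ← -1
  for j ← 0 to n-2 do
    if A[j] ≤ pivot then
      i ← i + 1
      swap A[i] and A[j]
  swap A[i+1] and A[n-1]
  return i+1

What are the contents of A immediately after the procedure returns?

pivot = A[9] = 13; i = -1
j=0: A[0]=2 ≤ 13 → i=0, swap A[0],A[0] (no change) → 2 6 17 4 12 11 7 18 8 13
j=1: A[1]=6 ≤ 13 → i=1, swap A[1],A[1] (no change) → 2 6 17 4 12 11 7 18 8 13
j=2: A[2]=17 > 13 → no swap
j=3: A[3]=4 ≤ 13 → i=2, swap A[2],A[3] → 2 6 4 17 12 11 7 18 8 13
j=4: A[4]=12 ≤ 13 → i=3, swap A[3],A[4] → 2 6 4 12 17 11 7 18 8 13
j=5: A[5]=11 ≤ 13 → i=4, swap A[4],A[5] → 2 6 4 12 11 17 7 18 8 13
j=6: A[6]=7 ≤ 13 → i=5, swap A[5],A[6] → 2 6 4 12 11 7 17 18 8 13
j=7: A[7]=18 > 13 → no swap
j=8: A[8]=8 ≤ 13 → i=6, swap A[6],A[8] → 2 6 4 12 11 7 8 18 17 13
final swap A[7],A[9] → 2 6 4 12 11 7 8 13 17 18; return 7

2 6 4 12 11 7 8 13 17 18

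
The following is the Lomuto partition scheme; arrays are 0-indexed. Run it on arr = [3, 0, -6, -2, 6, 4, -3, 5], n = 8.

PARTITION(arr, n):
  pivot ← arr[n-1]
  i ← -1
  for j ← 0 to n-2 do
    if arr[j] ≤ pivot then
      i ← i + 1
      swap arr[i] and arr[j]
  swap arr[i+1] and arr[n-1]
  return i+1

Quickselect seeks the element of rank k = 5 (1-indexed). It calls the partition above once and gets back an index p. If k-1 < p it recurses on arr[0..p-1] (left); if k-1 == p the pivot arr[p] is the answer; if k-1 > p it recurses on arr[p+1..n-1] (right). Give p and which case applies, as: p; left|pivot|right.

6; left

pivot=5, i=-1
j=0: 3≤5, i=0, swap(0,0) ⇒ [3, 0, -6, -2, 6, 4, -3, 5]
j=1: 0≤5, i=1, swap(1,1) ⇒ [3, 0, -6, -2, 6, 4, -3, 5]
j=2: -6≤5, i=2, swap(2,2) ⇒ [3, 0, -6, -2, 6, 4, -3, 5]
j=3: -2≤5, i=3, swap(3,3) ⇒ [3, 0, -6, -2, 6, 4, -3, 5]
j=4: 6>5, skip
j=5: 4≤5, i=4, swap(4,5) ⇒ [3, 0, -6, -2, 4, 6, -3, 5]
j=6: -3≤5, i=5, swap(5,6) ⇒ [3, 0, -6, -2, 4, -3, 6, 5]
swap(6,7) ⇒ [3, 0, -6, -2, 4, -3, 5, 6]; return 6
p = 6; k-1 = 4 < 6 ⇒ left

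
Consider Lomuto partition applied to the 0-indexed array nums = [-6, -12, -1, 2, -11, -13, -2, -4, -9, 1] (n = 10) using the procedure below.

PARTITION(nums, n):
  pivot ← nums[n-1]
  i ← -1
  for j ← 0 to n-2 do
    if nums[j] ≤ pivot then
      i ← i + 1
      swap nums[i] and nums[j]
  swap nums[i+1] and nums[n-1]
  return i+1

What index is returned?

8

pivot = nums[9] = 1; i = -1
j=0: nums[0]=-6 ≤ 1 → i=0, swap nums[0],nums[0] (no change) → [-6, -12, -1, 2, -11, -13, -2, -4, -9, 1]
j=1: nums[1]=-12 ≤ 1 → i=1, swap nums[1],nums[1] (no change) → [-6, -12, -1, 2, -11, -13, -2, -4, -9, 1]
j=2: nums[2]=-1 ≤ 1 → i=2, swap nums[2],nums[2] (no change) → [-6, -12, -1, 2, -11, -13, -2, -4, -9, 1]
j=3: nums[3]=2 > 1 → no swap
j=4: nums[4]=-11 ≤ 1 → i=3, swap nums[3],nums[4] → [-6, -12, -1, -11, 2, -13, -2, -4, -9, 1]
j=5: nums[5]=-13 ≤ 1 → i=4, swap nums[4],nums[5] → [-6, -12, -1, -11, -13, 2, -2, -4, -9, 1]
j=6: nums[6]=-2 ≤ 1 → i=5, swap nums[5],nums[6] → [-6, -12, -1, -11, -13, -2, 2, -4, -9, 1]
j=7: nums[7]=-4 ≤ 1 → i=6, swap nums[6],nums[7] → [-6, -12, -1, -11, -13, -2, -4, 2, -9, 1]
j=8: nums[8]=-9 ≤ 1 → i=7, swap nums[7],nums[8] → [-6, -12, -1, -11, -13, -2, -4, -9, 2, 1]
final swap nums[8],nums[9] → [-6, -12, -1, -11, -13, -2, -4, -9, 1, 2]; return 8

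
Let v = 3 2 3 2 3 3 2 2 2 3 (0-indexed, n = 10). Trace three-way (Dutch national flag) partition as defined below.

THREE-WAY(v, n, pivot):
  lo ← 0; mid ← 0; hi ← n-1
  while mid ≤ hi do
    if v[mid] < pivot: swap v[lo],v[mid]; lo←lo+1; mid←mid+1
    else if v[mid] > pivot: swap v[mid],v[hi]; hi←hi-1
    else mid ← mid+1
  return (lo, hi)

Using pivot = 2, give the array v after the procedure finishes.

pivot = 2; lo=0, mid=0, hi=9
v[mid]=3>2: swap v[0],v[9]; hi=8 → 3 2 3 2 3 3 2 2 2 3
v[mid]=3>2: swap v[0],v[8]; hi=7 → 2 2 3 2 3 3 2 2 3 3
v[mid]=2=2: mid=1
v[mid]=2=2: mid=2
v[mid]=3>2: swap v[2],v[7]; hi=6 → 2 2 2 2 3 3 2 3 3 3
v[mid]=2=2: mid=3
v[mid]=2=2: mid=4
v[mid]=3>2: swap v[4],v[6]; hi=5 → 2 2 2 2 2 3 3 3 3 3
v[mid]=2=2: mid=5
v[mid]=3>2: swap v[5],v[5]; hi=4 → 2 2 2 2 2 3 3 3 3 3
end: lo=0, hi=4; v = 2 2 2 2 2 3 3 3 3 3

2 2 2 2 2 3 3 3 3 3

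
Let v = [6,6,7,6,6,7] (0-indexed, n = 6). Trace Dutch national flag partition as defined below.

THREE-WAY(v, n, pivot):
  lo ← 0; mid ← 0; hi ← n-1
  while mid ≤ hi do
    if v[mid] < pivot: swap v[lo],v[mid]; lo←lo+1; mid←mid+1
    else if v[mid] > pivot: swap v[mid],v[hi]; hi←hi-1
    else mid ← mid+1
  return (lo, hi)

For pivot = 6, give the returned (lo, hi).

pivot = 6; lo=0, mid=0, hi=5
v[mid]=6=6: mid=1
v[mid]=6=6: mid=2
v[mid]=7>6: swap v[2],v[5]; hi=4 → [6,6,7,6,6,7]
v[mid]=7>6: swap v[2],v[4]; hi=3 → [6,6,6,6,7,7]
v[mid]=6=6: mid=3
v[mid]=6=6: mid=4
end: lo=0, hi=3; v = [6,6,6,6,7,7]

(0, 3)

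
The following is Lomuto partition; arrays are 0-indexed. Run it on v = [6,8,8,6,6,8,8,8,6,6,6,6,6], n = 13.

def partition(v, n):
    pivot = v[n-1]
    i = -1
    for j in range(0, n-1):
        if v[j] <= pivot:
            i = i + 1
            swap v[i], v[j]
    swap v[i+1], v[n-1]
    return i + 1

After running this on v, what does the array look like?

pivot=6, i=-1
j=0: 6≤6, i=0, swap(0,0) ⇒ [6,8,8,6,6,8,8,8,6,6,6,6,6]
j=1: 8>6, skip
j=2: 8>6, skip
j=3: 6≤6, i=1, swap(1,3) ⇒ [6,6,8,8,6,8,8,8,6,6,6,6,6]
j=4: 6≤6, i=2, swap(2,4) ⇒ [6,6,6,8,8,8,8,8,6,6,6,6,6]
j=5: 8>6, skip
j=6: 8>6, skip
j=7: 8>6, skip
j=8: 6≤6, i=3, swap(3,8) ⇒ [6,6,6,6,8,8,8,8,8,6,6,6,6]
j=9: 6≤6, i=4, swap(4,9) ⇒ [6,6,6,6,6,8,8,8,8,8,6,6,6]
j=10: 6≤6, i=5, swap(5,10) ⇒ [6,6,6,6,6,6,8,8,8,8,8,6,6]
j=11: 6≤6, i=6, swap(6,11) ⇒ [6,6,6,6,6,6,6,8,8,8,8,8,6]
swap(7,12) ⇒ [6,6,6,6,6,6,6,6,8,8,8,8,8]; return 7

[6,6,6,6,6,6,6,6,8,8,8,8,8]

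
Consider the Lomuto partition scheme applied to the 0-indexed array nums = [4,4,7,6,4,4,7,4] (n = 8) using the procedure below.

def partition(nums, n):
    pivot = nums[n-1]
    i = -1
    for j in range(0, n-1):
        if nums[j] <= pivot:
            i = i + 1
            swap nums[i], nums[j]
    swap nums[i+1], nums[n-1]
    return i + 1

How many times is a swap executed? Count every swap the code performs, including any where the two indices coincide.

pivot=4, i=-1
j=0: 4≤4, i=0, swap(0,0) ⇒ [4,4,7,6,4,4,7,4]
j=1: 4≤4, i=1, swap(1,1) ⇒ [4,4,7,6,4,4,7,4]
j=2: 7>4, skip
j=3: 6>4, skip
j=4: 4≤4, i=2, swap(2,4) ⇒ [4,4,4,6,7,4,7,4]
j=5: 4≤4, i=3, swap(3,5) ⇒ [4,4,4,4,7,6,7,4]
j=6: 7>4, skip
swap(4,7) ⇒ [4,4,4,4,4,6,7,7]; return 4

5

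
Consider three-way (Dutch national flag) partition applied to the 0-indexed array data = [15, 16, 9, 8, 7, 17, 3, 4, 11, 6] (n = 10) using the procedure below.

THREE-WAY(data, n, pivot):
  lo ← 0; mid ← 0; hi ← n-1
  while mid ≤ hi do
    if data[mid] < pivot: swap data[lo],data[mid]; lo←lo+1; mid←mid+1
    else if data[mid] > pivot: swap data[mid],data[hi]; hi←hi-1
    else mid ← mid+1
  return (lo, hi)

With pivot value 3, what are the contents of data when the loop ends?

[3, 9, 8, 7, 17, 16, 4, 11, 6, 15]

lo=0 mid=0 hi=9
15>3: swap(0,9), hi=8 ⇒ [6, 16, 9, 8, 7, 17, 3, 4, 11, 15]
6>3: swap(0,8), hi=7 ⇒ [11, 16, 9, 8, 7, 17, 3, 4, 6, 15]
11>3: swap(0,7), hi=6 ⇒ [4, 16, 9, 8, 7, 17, 3, 11, 6, 15]
4>3: swap(0,6), hi=5 ⇒ [3, 16, 9, 8, 7, 17, 4, 11, 6, 15]
3=3: mid=1
16>3: swap(1,5), hi=4 ⇒ [3, 17, 9, 8, 7, 16, 4, 11, 6, 15]
17>3: swap(1,4), hi=3 ⇒ [3, 7, 9, 8, 17, 16, 4, 11, 6, 15]
7>3: swap(1,3), hi=2 ⇒ [3, 8, 9, 7, 17, 16, 4, 11, 6, 15]
8>3: swap(1,2), hi=1 ⇒ [3, 9, 8, 7, 17, 16, 4, 11, 6, 15]
9>3: swap(1,1), hi=0 ⇒ [3, 9, 8, 7, 17, 16, 4, 11, 6, 15]
done. lo=0 hi=0; data=[3, 9, 8, 7, 17, 16, 4, 11, 6, 15]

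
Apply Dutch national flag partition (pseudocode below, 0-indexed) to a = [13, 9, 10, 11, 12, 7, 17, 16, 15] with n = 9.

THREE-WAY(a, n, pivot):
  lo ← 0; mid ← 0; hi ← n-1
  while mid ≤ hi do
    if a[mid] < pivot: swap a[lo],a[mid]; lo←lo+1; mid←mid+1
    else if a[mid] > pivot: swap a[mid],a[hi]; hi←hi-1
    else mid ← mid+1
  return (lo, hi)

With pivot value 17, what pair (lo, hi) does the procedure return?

(8, 8)

lo=0 mid=0 hi=8
13<17: swap(0,0), lo=1 mid=1 ⇒ [13, 9, 10, 11, 12, 7, 17, 16, 15]
9<17: swap(1,1), lo=2 mid=2 ⇒ [13, 9, 10, 11, 12, 7, 17, 16, 15]
10<17: swap(2,2), lo=3 mid=3 ⇒ [13, 9, 10, 11, 12, 7, 17, 16, 15]
11<17: swap(3,3), lo=4 mid=4 ⇒ [13, 9, 10, 11, 12, 7, 17, 16, 15]
12<17: swap(4,4), lo=5 mid=5 ⇒ [13, 9, 10, 11, 12, 7, 17, 16, 15]
7<17: swap(5,5), lo=6 mid=6 ⇒ [13, 9, 10, 11, 12, 7, 17, 16, 15]
17=17: mid=7
16<17: swap(6,7), lo=7 mid=8 ⇒ [13, 9, 10, 11, 12, 7, 16, 17, 15]
15<17: swap(7,8), lo=8 mid=9 ⇒ [13, 9, 10, 11, 12, 7, 16, 15, 17]
done. lo=8 hi=8; a=[13, 9, 10, 11, 12, 7, 16, 15, 17]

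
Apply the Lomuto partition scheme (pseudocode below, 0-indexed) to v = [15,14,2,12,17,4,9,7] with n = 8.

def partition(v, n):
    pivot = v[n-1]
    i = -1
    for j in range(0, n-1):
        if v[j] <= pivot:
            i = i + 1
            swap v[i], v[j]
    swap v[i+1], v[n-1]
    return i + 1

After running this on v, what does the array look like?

pivot=7, i=-1
j=0: 15>7, skip
j=1: 14>7, skip
j=2: 2≤7, i=0, swap(0,2) ⇒ [2,14,15,12,17,4,9,7]
j=3: 12>7, skip
j=4: 17>7, skip
j=5: 4≤7, i=1, swap(1,5) ⇒ [2,4,15,12,17,14,9,7]
j=6: 9>7, skip
swap(2,7) ⇒ [2,4,7,12,17,14,9,15]; return 2

[2,4,7,12,17,14,9,15]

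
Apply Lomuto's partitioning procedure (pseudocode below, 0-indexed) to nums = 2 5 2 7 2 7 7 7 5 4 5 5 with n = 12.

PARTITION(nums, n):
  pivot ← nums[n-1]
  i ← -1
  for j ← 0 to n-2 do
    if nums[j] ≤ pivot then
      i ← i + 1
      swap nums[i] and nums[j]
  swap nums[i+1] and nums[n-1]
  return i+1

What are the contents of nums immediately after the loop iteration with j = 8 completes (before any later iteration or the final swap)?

pivot = nums[11] = 5; i = -1
j=0: nums[0]=2 ≤ 5 → i=0, swap nums[0],nums[0] (no change) → 2 5 2 7 2 7 7 7 5 4 5 5
j=1: nums[1]=5 ≤ 5 → i=1, swap nums[1],nums[1] (no change) → 2 5 2 7 2 7 7 7 5 4 5 5
j=2: nums[2]=2 ≤ 5 → i=2, swap nums[2],nums[2] (no change) → 2 5 2 7 2 7 7 7 5 4 5 5
j=3: nums[3]=7 > 5 → no swap
j=4: nums[4]=2 ≤ 5 → i=3, swap nums[3],nums[4] → 2 5 2 2 7 7 7 7 5 4 5 5
j=5: nums[5]=7 > 5 → no swap
j=6: nums[6]=7 > 5 → no swap
j=7: nums[7]=7 > 5 → no swap
j=8: nums[8]=5 ≤ 5 → i=4, swap nums[4],nums[8] → 2 5 2 2 5 7 7 7 7 4 5 5
(after j=8) nums = 2 5 2 2 5 7 7 7 7 4 5 5

2 5 2 2 5 7 7 7 7 4 5 5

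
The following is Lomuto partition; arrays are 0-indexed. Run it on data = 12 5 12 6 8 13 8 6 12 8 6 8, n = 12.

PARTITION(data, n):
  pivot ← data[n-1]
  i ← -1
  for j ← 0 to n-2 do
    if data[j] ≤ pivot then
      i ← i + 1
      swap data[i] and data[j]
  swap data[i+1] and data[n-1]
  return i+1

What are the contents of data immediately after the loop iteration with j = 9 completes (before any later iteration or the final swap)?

5 6 8 8 6 8 12 12 12 13 6 8

pivot=8, i=-1
j=0: 12>8, skip
j=1: 5≤8, i=0, swap(0,1) ⇒ 5 12 12 6 8 13 8 6 12 8 6 8
j=2: 12>8, skip
j=3: 6≤8, i=1, swap(1,3) ⇒ 5 6 12 12 8 13 8 6 12 8 6 8
j=4: 8≤8, i=2, swap(2,4) ⇒ 5 6 8 12 12 13 8 6 12 8 6 8
j=5: 13>8, skip
j=6: 8≤8, i=3, swap(3,6) ⇒ 5 6 8 8 12 13 12 6 12 8 6 8
j=7: 6≤8, i=4, swap(4,7) ⇒ 5 6 8 8 6 13 12 12 12 8 6 8
j=8: 12>8, skip
j=9: 8≤8, i=5, swap(5,9) ⇒ 5 6 8 8 6 8 12 12 12 13 6 8
(after j=9) data = 5 6 8 8 6 8 12 12 12 13 6 8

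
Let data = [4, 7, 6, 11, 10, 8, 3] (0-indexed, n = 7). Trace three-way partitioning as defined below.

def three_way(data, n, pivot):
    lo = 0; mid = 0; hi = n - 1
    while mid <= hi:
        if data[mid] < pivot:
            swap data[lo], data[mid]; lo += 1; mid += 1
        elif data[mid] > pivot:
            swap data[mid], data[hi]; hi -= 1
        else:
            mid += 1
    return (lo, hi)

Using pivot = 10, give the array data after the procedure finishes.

[4, 7, 6, 3, 8, 10, 11]

lo=0 mid=0 hi=6
4<10: swap(0,0), lo=1 mid=1 ⇒ [4, 7, 6, 11, 10, 8, 3]
7<10: swap(1,1), lo=2 mid=2 ⇒ [4, 7, 6, 11, 10, 8, 3]
6<10: swap(2,2), lo=3 mid=3 ⇒ [4, 7, 6, 11, 10, 8, 3]
11>10: swap(3,6), hi=5 ⇒ [4, 7, 6, 3, 10, 8, 11]
3<10: swap(3,3), lo=4 mid=4 ⇒ [4, 7, 6, 3, 10, 8, 11]
10=10: mid=5
8<10: swap(4,5), lo=5 mid=6 ⇒ [4, 7, 6, 3, 8, 10, 11]
done. lo=5 hi=5; data=[4, 7, 6, 3, 8, 10, 11]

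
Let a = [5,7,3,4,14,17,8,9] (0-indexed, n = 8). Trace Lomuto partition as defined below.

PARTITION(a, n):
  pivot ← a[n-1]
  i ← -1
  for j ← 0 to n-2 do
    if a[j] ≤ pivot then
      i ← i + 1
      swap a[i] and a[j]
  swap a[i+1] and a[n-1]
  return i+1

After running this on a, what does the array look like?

pivot = a[7] = 9; i = -1
j=0: a[0]=5 ≤ 9 → i=0, swap a[0],a[0] (no change) → [5,7,3,4,14,17,8,9]
j=1: a[1]=7 ≤ 9 → i=1, swap a[1],a[1] (no change) → [5,7,3,4,14,17,8,9]
j=2: a[2]=3 ≤ 9 → i=2, swap a[2],a[2] (no change) → [5,7,3,4,14,17,8,9]
j=3: a[3]=4 ≤ 9 → i=3, swap a[3],a[3] (no change) → [5,7,3,4,14,17,8,9]
j=4: a[4]=14 > 9 → no swap
j=5: a[5]=17 > 9 → no swap
j=6: a[6]=8 ≤ 9 → i=4, swap a[4],a[6] → [5,7,3,4,8,17,14,9]
final swap a[5],a[7] → [5,7,3,4,8,9,14,17]; return 5

[5,7,3,4,8,9,14,17]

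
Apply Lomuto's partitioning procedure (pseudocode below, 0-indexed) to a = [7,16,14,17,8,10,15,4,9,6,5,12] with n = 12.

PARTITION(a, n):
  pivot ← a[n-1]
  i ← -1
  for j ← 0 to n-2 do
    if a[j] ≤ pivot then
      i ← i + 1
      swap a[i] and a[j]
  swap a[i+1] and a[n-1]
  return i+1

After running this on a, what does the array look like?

[7,8,10,4,9,6,5,12,16,14,15,17]

pivot = a[11] = 12; i = -1
j=0: a[0]=7 ≤ 12 → i=0, swap a[0],a[0] (no change) → [7,16,14,17,8,10,15,4,9,6,5,12]
j=1: a[1]=16 > 12 → no swap
j=2: a[2]=14 > 12 → no swap
j=3: a[3]=17 > 12 → no swap
j=4: a[4]=8 ≤ 12 → i=1, swap a[1],a[4] → [7,8,14,17,16,10,15,4,9,6,5,12]
j=5: a[5]=10 ≤ 12 → i=2, swap a[2],a[5] → [7,8,10,17,16,14,15,4,9,6,5,12]
j=6: a[6]=15 > 12 → no swap
j=7: a[7]=4 ≤ 12 → i=3, swap a[3],a[7] → [7,8,10,4,16,14,15,17,9,6,5,12]
j=8: a[8]=9 ≤ 12 → i=4, swap a[4],a[8] → [7,8,10,4,9,14,15,17,16,6,5,12]
j=9: a[9]=6 ≤ 12 → i=5, swap a[5],a[9] → [7,8,10,4,9,6,15,17,16,14,5,12]
j=10: a[10]=5 ≤ 12 → i=6, swap a[6],a[10] → [7,8,10,4,9,6,5,17,16,14,15,12]
final swap a[7],a[11] → [7,8,10,4,9,6,5,12,16,14,15,17]; return 7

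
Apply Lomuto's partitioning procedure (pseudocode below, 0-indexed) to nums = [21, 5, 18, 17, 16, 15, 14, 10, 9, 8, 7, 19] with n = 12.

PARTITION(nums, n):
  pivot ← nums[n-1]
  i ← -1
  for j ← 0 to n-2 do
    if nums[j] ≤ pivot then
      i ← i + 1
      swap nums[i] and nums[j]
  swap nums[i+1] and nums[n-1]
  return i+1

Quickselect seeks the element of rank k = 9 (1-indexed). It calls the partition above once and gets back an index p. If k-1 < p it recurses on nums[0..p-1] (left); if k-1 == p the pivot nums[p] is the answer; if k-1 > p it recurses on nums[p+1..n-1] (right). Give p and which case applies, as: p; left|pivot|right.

10; left

pivot=19, i=-1
j=0: 21>19, skip
j=1: 5≤19, i=0, swap(0,1) ⇒ [5, 21, 18, 17, 16, 15, 14, 10, 9, 8, 7, 19]
j=2: 18≤19, i=1, swap(1,2) ⇒ [5, 18, 21, 17, 16, 15, 14, 10, 9, 8, 7, 19]
j=3: 17≤19, i=2, swap(2,3) ⇒ [5, 18, 17, 21, 16, 15, 14, 10, 9, 8, 7, 19]
j=4: 16≤19, i=3, swap(3,4) ⇒ [5, 18, 17, 16, 21, 15, 14, 10, 9, 8, 7, 19]
j=5: 15≤19, i=4, swap(4,5) ⇒ [5, 18, 17, 16, 15, 21, 14, 10, 9, 8, 7, 19]
j=6: 14≤19, i=5, swap(5,6) ⇒ [5, 18, 17, 16, 15, 14, 21, 10, 9, 8, 7, 19]
j=7: 10≤19, i=6, swap(6,7) ⇒ [5, 18, 17, 16, 15, 14, 10, 21, 9, 8, 7, 19]
j=8: 9≤19, i=7, swap(7,8) ⇒ [5, 18, 17, 16, 15, 14, 10, 9, 21, 8, 7, 19]
j=9: 8≤19, i=8, swap(8,9) ⇒ [5, 18, 17, 16, 15, 14, 10, 9, 8, 21, 7, 19]
j=10: 7≤19, i=9, swap(9,10) ⇒ [5, 18, 17, 16, 15, 14, 10, 9, 8, 7, 21, 19]
swap(10,11) ⇒ [5, 18, 17, 16, 15, 14, 10, 9, 8, 7, 19, 21]; return 10
p = 10; k-1 = 8 < 10 ⇒ left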